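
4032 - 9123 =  - 5091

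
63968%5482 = 3666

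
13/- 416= - 1/32 = - 0.03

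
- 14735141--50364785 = 35629644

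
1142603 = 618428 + 524175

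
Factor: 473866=2^1* 31^1 * 7643^1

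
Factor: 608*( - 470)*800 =-2^11*5^3*19^1*47^1 = -228608000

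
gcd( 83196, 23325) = 3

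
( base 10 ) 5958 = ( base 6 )43330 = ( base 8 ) 13506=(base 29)72d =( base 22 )C6I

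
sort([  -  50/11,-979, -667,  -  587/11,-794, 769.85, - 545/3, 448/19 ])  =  [ - 979,-794,-667, - 545/3, - 587/11,  -  50/11, 448/19, 769.85 ]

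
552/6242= 276/3121 = 0.09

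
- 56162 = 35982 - 92144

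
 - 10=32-42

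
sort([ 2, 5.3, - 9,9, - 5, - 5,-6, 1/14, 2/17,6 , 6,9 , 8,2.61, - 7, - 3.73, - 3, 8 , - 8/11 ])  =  [ - 9 , - 7, - 6, - 5,- 5,-3.73, - 3,-8/11, 1/14, 2/17, 2 , 2.61, 5.3,6,6,  8,8, 9, 9]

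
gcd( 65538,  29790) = 5958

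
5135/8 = 641  +  7/8  =  641.88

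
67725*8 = 541800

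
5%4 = 1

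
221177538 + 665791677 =886969215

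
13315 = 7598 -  - 5717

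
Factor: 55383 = 3^1*18461^1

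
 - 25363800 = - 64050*396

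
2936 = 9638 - 6702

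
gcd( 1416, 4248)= 1416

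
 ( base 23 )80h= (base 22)8H3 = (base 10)4249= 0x1099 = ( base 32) 44P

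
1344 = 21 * 64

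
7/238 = 1/34 = 0.03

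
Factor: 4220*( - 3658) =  - 2^3*5^1*31^1*59^1*211^1 = - 15436760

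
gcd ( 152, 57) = 19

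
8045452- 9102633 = -1057181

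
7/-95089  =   - 1 + 95082/95089 = - 0.00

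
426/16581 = 142/5527=0.03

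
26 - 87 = - 61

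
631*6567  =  4143777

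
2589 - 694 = 1895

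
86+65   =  151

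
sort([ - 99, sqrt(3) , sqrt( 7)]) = [-99,sqrt( 3),sqrt(7)]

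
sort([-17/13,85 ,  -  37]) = [ - 37, - 17/13,  85] 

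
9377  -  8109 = 1268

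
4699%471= 460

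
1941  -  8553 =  - 6612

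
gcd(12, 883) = 1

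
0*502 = 0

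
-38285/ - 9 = 4253 + 8/9=4253.89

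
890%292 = 14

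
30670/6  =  15335/3 = 5111.67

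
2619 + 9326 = 11945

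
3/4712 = 3/4712 = 0.00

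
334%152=30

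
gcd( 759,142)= 1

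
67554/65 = 1039+19/65 = 1039.29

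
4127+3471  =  7598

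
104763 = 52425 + 52338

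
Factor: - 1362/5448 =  - 2^( - 2) = - 1/4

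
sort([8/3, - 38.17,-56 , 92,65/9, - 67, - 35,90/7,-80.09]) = [ - 80.09, - 67,  -  56, - 38.17,  -  35 , 8/3,65/9,  90/7, 92]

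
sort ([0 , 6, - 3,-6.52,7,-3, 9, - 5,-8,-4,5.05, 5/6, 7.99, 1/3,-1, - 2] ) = [ - 8, - 6.52, - 5,-4,-3,-3, - 2,-1, 0,  1/3, 5/6, 5.05, 6,7 , 7.99, 9] 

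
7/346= 7/346 = 0.02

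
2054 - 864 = 1190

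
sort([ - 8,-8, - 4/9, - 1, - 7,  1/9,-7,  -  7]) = [ - 8,  -  8, - 7, - 7, - 7 , - 1,-4/9,1/9]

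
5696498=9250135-3553637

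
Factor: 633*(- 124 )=  -  2^2*3^1*31^1* 211^1 = - 78492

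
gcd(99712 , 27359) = 1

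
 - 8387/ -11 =8387/11 =762.45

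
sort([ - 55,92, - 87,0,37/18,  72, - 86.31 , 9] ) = [  -  87,-86.31,-55,0, 37/18,9,72, 92] 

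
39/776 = 39/776 = 0.05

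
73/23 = 3 + 4/23 = 3.17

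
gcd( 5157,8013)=3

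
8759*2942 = 25768978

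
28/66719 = 28/66719 = 0.00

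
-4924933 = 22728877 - 27653810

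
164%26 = 8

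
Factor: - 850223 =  - 11^1*37^1*2089^1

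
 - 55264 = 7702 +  - 62966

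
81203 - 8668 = 72535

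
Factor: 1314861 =3^1*438287^1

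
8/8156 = 2/2039=0.00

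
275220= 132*2085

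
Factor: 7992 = 2^3 * 3^3 * 37^1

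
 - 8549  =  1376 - 9925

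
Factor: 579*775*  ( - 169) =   -  3^1*5^2*13^2*31^1*193^1 = - 75834525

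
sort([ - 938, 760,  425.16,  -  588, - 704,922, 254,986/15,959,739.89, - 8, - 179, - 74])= [ - 938, -704,  -  588, - 179, - 74, - 8, 986/15,254,425.16,739.89, 760 , 922,959]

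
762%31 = 18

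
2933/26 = 2933/26= 112.81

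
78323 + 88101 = 166424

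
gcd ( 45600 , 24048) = 48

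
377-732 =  - 355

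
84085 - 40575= 43510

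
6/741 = 2/247 = 0.01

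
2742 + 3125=5867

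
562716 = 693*812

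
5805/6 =967 + 1/2 = 967.50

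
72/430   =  36/215 = 0.17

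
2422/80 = 1211/40 = 30.27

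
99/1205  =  99/1205 =0.08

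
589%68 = 45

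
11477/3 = 11477/3 = 3825.67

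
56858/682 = 28429/341=83.37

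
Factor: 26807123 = 7^1  *139^1*27551^1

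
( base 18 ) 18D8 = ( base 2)10000111011010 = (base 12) 5022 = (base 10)8666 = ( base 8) 20732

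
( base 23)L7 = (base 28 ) HE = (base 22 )106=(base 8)752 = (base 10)490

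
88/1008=11/126= 0.09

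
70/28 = 5/2 = 2.50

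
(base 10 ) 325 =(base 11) 276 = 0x145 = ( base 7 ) 643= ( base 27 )c1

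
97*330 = 32010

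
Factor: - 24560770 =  - 2^1 *5^1 * 13^2 *14533^1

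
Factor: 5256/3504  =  2^( - 1 ) * 3^1 = 3/2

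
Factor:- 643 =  - 643^1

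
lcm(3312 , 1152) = 26496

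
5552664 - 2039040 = 3513624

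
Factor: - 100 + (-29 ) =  - 129 = - 3^1* 43^1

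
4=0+4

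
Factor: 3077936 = 2^4*47^1*4093^1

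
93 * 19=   1767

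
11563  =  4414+7149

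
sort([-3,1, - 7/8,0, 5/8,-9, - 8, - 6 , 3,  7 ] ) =[  -  9, - 8 ,- 6,-3 , - 7/8,  0 , 5/8,  1,3, 7 ]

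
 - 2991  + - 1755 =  - 4746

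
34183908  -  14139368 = 20044540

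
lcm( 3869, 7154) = 379162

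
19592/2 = 9796= 9796.00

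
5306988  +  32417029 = 37724017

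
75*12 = 900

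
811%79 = 21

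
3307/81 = 3307/81 = 40.83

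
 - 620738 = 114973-735711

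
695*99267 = 68990565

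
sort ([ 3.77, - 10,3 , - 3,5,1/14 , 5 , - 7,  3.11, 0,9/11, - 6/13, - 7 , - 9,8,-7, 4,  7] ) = [ - 10,-9, - 7, - 7, - 7, - 3, - 6/13, 0,1/14,9/11,3,  3.11,3.77,4,  5,5,7,8]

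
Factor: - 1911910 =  - 2^1 * 5^1 * 7^1*11^1*13^1 *191^1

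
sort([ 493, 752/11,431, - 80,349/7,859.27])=[ - 80 , 349/7,  752/11,431,493,859.27] 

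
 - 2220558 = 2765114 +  - 4985672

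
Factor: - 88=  - 2^3 * 11^1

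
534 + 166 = 700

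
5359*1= 5359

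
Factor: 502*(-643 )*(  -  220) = 2^3*5^1*11^1* 251^1*643^1 = 71012920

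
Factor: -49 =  - 7^2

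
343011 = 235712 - -107299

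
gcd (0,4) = 4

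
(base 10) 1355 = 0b10101001011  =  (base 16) 54B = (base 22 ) 2HD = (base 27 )1n5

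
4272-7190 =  - 2918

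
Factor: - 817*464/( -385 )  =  379088/385= 2^4*5^( - 1)*7^( - 1)*11^(- 1)*19^1*29^1*43^1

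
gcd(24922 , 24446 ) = 34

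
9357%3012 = 321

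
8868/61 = 8868/61   =  145.38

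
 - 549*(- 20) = 10980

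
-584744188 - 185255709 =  - 769999897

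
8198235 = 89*92115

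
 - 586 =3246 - 3832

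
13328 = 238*56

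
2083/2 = 2083/2  =  1041.50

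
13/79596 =13/79596  =  0.00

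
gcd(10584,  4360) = 8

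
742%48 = 22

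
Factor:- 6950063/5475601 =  - 149^( -1)*347^1 *20029^1*36749^(-1)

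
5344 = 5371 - 27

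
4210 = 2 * 2105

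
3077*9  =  27693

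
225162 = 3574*63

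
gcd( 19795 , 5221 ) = 1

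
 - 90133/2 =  - 90133/2 = -45066.50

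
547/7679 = 547/7679= 0.07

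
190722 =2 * 95361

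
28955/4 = 28955/4 = 7238.75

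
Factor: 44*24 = 1056   =  2^5*3^1*11^1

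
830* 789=654870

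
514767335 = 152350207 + 362417128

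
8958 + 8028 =16986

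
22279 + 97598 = 119877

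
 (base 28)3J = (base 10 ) 103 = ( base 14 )75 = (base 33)34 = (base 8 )147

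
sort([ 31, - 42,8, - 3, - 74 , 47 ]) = [ - 74,-42, - 3,8,31,47 ]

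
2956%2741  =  215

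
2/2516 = 1/1258= 0.00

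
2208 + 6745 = 8953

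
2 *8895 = 17790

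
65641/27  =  2431 + 4/27 = 2431.15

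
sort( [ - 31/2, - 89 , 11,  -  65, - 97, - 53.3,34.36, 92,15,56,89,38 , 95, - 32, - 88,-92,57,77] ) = [-97, - 92, - 89, - 88,-65, - 53.3, - 32, - 31/2,  11,15, 34.36, 38,56, 57,77,89,92,  95 ]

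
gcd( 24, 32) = 8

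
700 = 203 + 497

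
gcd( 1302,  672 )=42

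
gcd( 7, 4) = 1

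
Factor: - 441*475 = -3^2*5^2*7^2*19^1 = - 209475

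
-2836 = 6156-8992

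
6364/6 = 3182/3=   1060.67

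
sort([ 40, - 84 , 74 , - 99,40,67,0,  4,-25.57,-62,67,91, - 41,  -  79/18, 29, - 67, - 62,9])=[ -99, - 84, - 67,-62,  -  62, - 41, - 25.57, - 79/18,0,4 , 9,29,40,40, 67, 67,74, 91] 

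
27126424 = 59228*458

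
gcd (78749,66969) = 1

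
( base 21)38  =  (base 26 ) 2J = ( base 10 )71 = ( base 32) 27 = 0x47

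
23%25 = 23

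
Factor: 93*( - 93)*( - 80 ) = 2^4*3^2*5^1*31^2 = 691920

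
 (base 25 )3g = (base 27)3A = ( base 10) 91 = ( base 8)133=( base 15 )61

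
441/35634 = 147/11878 = 0.01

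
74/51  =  1 + 23/51 = 1.45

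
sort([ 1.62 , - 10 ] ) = [-10,1.62] 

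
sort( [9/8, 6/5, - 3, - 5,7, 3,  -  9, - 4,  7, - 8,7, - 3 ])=[ - 9, - 8, - 5, - 4,  -  3 , - 3, 9/8, 6/5, 3,  7, 7, 7 ] 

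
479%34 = 3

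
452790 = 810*559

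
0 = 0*15066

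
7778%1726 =874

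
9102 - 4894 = 4208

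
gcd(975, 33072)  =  39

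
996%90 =6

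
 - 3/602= - 3/602 = - 0.00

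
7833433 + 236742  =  8070175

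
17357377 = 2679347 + 14678030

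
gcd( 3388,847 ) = 847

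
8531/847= 10 +61/847= 10.07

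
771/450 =1 + 107/150=1.71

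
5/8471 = 5/8471  =  0.00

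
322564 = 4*80641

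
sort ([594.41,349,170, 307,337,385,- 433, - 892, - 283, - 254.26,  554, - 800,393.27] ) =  [ - 892, - 800, - 433,-283, - 254.26,170, 307,337,  349,385,393.27,554,594.41 ]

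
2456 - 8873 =-6417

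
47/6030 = 47/6030 = 0.01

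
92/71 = 1 + 21/71 =1.30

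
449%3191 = 449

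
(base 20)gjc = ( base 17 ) 1689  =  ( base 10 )6792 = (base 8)15210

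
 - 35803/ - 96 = 372 + 91/96 = 372.95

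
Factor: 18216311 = 18216311^1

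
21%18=3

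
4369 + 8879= 13248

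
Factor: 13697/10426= 2^( - 1)*13^( - 1 )*401^ (- 1) * 13697^1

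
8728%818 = 548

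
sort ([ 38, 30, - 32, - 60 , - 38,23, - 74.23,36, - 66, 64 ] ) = [ - 74.23,-66,-60, - 38, - 32, 23 , 30,36, 38,64] 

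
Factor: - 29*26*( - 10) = 2^2* 5^1*13^1*29^1 = 7540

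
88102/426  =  44051/213 = 206.81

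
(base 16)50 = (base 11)73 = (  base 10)80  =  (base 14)5A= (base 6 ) 212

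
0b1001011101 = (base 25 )O5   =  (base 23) 137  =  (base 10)605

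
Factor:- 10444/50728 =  - 2^( -1)*7^1*17^(  -  1 ) = -7/34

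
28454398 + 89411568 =117865966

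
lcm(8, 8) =8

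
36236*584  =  21161824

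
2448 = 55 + 2393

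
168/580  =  42/145 = 0.29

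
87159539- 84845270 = 2314269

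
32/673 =32/673 = 0.05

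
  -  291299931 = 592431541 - 883731472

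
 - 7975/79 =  - 7975/79 = - 100.95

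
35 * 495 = 17325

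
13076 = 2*6538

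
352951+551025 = 903976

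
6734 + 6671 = 13405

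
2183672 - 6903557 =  - 4719885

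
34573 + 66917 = 101490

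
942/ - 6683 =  - 1+ 5741/6683=- 0.14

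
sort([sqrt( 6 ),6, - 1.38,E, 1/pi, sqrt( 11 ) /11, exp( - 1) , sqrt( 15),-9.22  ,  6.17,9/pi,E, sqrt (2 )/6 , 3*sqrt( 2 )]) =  [  -  9.22, - 1.38,sqrt( 2) /6,sqrt ( 11 ) /11, 1/pi,exp( -1),sqrt( 6)  ,  E,E, 9/pi, sqrt( 15), 3*sqrt(2 ), 6,6.17] 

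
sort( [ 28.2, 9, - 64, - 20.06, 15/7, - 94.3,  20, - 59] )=[ - 94.3, - 64, - 59, - 20.06, 15/7 , 9,20 , 28.2 ] 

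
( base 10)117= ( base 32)3l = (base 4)1311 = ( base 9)140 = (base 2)1110101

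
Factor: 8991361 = 8991361^1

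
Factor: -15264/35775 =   -  2^5*3^ (  -  1) *5^( - 2 ) = - 32/75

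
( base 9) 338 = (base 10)278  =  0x116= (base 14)15c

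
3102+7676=10778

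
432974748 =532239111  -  99264363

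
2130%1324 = 806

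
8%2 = 0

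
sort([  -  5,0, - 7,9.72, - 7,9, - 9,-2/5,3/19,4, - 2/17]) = [-9,-7, - 7, - 5,-2/5 ,-2/17, 0 , 3/19,4,9,9.72]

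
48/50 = 24/25 = 0.96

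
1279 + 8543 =9822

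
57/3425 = 57/3425 = 0.02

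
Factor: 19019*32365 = 615549935  =  5^1* 7^1 * 11^1*13^1 * 19^1*6473^1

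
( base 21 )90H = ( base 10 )3986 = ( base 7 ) 14423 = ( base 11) 2aa4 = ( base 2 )111110010010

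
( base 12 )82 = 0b1100010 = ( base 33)2w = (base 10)98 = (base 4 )1202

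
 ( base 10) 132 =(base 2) 10000100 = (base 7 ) 246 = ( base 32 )44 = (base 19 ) 6i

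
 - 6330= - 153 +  - 6177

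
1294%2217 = 1294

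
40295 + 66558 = 106853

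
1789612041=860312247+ 929299794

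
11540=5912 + 5628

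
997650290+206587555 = 1204237845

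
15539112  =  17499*888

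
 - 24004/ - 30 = 12002/15=800.13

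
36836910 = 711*51810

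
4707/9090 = 523/1010 = 0.52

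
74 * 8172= 604728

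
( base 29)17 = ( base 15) 26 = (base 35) 11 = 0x24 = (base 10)36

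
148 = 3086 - 2938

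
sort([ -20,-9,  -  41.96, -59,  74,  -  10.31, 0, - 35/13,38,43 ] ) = [ -59, - 41.96 , - 20, - 10.31,-9,-35/13, 0,38, 43, 74]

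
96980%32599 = 31782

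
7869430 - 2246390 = 5623040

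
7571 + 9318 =16889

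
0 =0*5984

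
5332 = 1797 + 3535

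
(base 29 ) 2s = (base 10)86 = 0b1010110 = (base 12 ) 72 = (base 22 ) 3K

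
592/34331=592/34331 = 0.02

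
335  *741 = 248235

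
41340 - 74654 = -33314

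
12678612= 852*14881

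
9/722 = 9/722  =  0.01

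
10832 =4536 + 6296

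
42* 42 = 1764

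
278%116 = 46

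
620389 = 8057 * 77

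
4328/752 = 541/94 = 5.76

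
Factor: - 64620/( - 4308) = 3^1*5^1 = 15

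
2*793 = 1586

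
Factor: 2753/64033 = 2753^1 *64033^( - 1) 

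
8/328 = 1/41= 0.02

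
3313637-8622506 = -5308869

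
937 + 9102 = 10039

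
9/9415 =9/9415 = 0.00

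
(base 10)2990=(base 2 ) 101110101110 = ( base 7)11501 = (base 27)42k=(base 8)5656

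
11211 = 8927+2284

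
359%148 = 63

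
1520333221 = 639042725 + 881290496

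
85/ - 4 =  - 85/4 = - 21.25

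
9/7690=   9/7690 = 0.00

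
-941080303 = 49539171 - 990619474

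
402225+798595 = 1200820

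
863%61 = 9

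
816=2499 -1683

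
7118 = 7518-400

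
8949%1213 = 458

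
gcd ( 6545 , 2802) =1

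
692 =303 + 389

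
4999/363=4999/363= 13.77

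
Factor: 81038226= 2^1 * 3^1 * 13506371^1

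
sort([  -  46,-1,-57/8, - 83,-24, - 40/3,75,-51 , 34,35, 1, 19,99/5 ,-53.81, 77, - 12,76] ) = [-83,-53.81,  -  51, - 46, - 24,- 40/3,  -  12,-57/8, -1, 1, 19, 99/5, 34, 35,75 , 76, 77 ] 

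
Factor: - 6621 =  - 3^1*2207^1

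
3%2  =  1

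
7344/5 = 7344/5 = 1468.80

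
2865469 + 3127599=5993068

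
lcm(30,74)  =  1110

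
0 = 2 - 2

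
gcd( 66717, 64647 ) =9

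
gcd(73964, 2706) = 902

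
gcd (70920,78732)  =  36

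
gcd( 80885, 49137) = 1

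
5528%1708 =404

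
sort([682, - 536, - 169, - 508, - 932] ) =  [-932, - 536,-508, - 169, 682 ]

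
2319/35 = 2319/35 = 66.26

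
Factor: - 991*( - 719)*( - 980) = -698278420 = -2^2*5^1* 7^2*719^1*991^1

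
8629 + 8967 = 17596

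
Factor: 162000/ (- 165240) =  - 50/51 = - 2^1*3^( - 1 )*5^2*17^( - 1 )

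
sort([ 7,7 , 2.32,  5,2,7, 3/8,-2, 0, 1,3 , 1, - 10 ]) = [-10, - 2, 0,  3/8,1 , 1,2, 2.32,  3, 5, 7, 7, 7 ]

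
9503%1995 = 1523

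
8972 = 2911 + 6061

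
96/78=1 + 3/13 = 1.23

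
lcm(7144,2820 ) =107160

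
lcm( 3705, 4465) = 174135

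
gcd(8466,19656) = 6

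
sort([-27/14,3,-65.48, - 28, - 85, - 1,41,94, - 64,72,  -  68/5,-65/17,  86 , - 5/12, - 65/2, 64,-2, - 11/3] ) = [ - 85 , - 65.48, - 64,- 65/2, - 28,- 68/5, -65/17, - 11/3,-2, - 27/14,  -  1,- 5/12,3, 41,64,72,86, 94]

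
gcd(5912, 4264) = 8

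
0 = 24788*0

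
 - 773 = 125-898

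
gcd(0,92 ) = 92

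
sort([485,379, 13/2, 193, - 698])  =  [ - 698,  13/2,193,379,  485] 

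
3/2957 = 3/2957 = 0.00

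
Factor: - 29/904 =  - 2^( - 3)*29^1 * 113^( - 1)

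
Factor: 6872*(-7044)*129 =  -2^5 * 3^2*43^1*587^1*859^1   =  - 6244421472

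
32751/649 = 50 + 301/649 = 50.46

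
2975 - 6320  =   - 3345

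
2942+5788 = 8730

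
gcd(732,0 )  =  732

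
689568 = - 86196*( - 8)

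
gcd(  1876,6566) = 938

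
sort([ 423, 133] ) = [133,423]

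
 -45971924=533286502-579258426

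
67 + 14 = 81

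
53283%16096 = 4995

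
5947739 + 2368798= 8316537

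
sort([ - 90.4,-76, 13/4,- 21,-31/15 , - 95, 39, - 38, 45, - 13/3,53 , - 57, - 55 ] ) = [  -  95,-90.4 , - 76, - 57 , - 55, -38, - 21,-13/3, - 31/15, 13/4,39, 45,  53 ] 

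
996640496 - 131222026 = 865418470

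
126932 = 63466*2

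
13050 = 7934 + 5116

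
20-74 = - 54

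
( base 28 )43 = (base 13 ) 8b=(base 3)11021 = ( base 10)115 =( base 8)163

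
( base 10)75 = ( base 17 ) 47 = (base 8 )113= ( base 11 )69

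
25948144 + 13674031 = 39622175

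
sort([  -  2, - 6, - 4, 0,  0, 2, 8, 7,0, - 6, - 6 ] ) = [ - 6, - 6, - 6, - 4, - 2, 0,0,  0 , 2, 7,8] 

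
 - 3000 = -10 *300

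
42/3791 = 42/3791 = 0.01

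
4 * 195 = 780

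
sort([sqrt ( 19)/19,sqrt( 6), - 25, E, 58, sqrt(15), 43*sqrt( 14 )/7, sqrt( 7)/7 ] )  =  [ - 25 , sqrt( 19) /19,sqrt(7)/7,sqrt(6), E, sqrt(15), 43 * sqrt( 14)/7, 58]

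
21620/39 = 21620/39 = 554.36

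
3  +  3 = 6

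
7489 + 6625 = 14114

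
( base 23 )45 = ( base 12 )81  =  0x61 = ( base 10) 97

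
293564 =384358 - 90794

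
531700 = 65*8180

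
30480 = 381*80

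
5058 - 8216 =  - 3158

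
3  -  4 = -1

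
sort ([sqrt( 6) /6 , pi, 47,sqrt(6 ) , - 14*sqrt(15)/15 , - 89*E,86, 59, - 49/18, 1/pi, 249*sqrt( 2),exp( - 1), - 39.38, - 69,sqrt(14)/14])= [-89*E, - 69, - 39.38, - 14*sqrt ( 15) /15, - 49/18, sqrt( 14) /14,1/pi,exp( - 1 ),sqrt(6)/6, sqrt(6) , pi,47,59, 86,249*sqrt(2 ) ]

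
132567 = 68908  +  63659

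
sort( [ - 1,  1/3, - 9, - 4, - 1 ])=[ - 9, - 4, - 1, -1, 1/3 ]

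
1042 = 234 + 808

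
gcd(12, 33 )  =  3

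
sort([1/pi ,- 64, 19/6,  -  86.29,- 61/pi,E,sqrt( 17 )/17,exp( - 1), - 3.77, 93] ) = [ - 86.29, - 64, - 61/pi, - 3.77,sqrt ( 17) /17, 1/pi, exp( - 1),E, 19/6, 93 ] 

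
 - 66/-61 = 66/61 = 1.08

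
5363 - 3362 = 2001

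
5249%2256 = 737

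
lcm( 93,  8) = 744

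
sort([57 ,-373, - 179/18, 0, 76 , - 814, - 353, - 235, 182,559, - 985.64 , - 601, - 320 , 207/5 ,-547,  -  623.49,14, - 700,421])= [ - 985.64, - 814, - 700, - 623.49 , - 601, -547,-373, - 353, -320, - 235, - 179/18, 0, 14, 207/5,57,76,182 , 421,559]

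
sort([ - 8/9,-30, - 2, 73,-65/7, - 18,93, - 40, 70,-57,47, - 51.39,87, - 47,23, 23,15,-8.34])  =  [-57 ,-51.39,-47,-40, - 30,-18, -65/7,  -  8.34, - 2,-8/9,  15,23, 23, 47, 70,73,87,93 ]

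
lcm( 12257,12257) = 12257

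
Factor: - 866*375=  - 324750 = - 2^1*3^1*5^3*433^1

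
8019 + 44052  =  52071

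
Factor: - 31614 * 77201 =-2^1* 3^1 * 11^1 *479^1*77201^1 = - 2440632414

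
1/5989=1/5989 = 0.00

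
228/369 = 76/123=0.62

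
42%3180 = 42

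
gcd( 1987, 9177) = 1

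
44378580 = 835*53148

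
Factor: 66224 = 2^4*4139^1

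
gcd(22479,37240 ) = 1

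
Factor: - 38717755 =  - 5^1*17^1*29^1*113^1*139^1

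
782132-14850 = 767282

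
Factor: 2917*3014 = 8791838 = 2^1*11^1* 137^1*2917^1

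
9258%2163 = 606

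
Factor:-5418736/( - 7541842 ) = 2^3* 7^(-1 )*11^ (-1) * 269^1*1259^1*48973^ ( - 1)   =  2709368/3770921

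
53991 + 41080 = 95071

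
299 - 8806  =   - 8507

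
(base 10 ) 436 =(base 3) 121011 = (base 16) 1B4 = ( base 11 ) 367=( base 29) F1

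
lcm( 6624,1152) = 26496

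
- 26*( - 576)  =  14976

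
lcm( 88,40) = 440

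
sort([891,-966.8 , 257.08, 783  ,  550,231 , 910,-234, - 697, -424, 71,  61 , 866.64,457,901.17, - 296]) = [ - 966.8,-697 ,-424, - 296  ,-234,61  ,  71, 231 , 257.08, 457,550,  783,  866.64 , 891 , 901.17, 910]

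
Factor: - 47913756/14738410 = -23956878/7369205 = - 2^1*3^1*5^ ( - 1 ) * 11^1*362983^1*1473841^(-1)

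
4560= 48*95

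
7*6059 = 42413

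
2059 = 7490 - 5431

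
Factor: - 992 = -2^5*31^1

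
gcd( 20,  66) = 2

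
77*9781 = 753137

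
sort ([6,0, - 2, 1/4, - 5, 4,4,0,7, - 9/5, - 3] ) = [ - 5,  -  3,-2 , - 9/5 , 0,0, 1/4,  4 , 4,  6,7] 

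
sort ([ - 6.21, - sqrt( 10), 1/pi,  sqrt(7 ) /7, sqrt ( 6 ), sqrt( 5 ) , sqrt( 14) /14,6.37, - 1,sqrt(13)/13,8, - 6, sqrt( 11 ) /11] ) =[ - 6.21, - 6, - sqrt ( 10),-1,sqrt(14 )/14,sqrt ( 13 )/13,sqrt(11 ) /11,1/pi,sqrt( 7) /7,sqrt(5),sqrt( 6 ),6.37, 8]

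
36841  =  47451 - 10610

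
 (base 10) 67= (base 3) 2111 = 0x43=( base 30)27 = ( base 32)23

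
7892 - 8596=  - 704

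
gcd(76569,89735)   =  1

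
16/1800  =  2/225 = 0.01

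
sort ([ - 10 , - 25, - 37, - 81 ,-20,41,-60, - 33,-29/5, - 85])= [- 85, - 81, - 60 , -37,-33, - 25, - 20, - 10,-29/5,41]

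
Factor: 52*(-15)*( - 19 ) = 2^2*3^1 *5^1*13^1*19^1= 14820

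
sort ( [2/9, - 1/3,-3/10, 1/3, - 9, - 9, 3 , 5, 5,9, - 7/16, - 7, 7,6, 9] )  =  [ - 9, -9, - 7,  -  7/16,-1/3, - 3/10, 2/9, 1/3, 3,  5,5 , 6,7, 9, 9 ]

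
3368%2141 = 1227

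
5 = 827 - 822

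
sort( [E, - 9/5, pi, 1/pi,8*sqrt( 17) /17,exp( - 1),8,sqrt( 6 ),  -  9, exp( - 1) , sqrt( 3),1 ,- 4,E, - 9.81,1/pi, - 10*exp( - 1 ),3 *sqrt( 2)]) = [ - 9.81 , - 9, -4, - 10*exp( - 1), - 9/5,1/pi, 1/pi,exp( - 1),exp( - 1), 1,sqrt(3),8*sqrt(17)/17, sqrt( 6 ), E, E,pi, 3*sqrt( 2 ), 8]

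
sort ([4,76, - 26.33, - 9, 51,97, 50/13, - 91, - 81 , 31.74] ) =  [ - 91, - 81, - 26.33, - 9,  50/13, 4, 31.74 , 51 , 76 , 97 ] 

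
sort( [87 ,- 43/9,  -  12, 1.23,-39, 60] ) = [ - 39, - 12, - 43/9, 1.23, 60,87]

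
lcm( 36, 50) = 900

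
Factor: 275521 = 275521^1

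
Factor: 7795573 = 7795573^1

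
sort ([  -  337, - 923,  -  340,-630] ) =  [  -  923, - 630,-340,-337]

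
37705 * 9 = 339345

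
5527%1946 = 1635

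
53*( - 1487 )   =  -78811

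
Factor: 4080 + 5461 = 7^1*29^1*47^1 = 9541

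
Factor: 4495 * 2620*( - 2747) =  - 2^2 *5^2*29^1 * 31^1*41^1*67^1*131^1 = - 32351144300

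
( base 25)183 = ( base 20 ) 218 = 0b1100111100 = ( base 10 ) 828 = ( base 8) 1474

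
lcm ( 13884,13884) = 13884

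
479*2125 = 1017875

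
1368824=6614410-5245586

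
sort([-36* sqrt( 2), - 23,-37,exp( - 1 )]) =[ - 36*sqrt(2), - 37 , - 23,exp(-1 )]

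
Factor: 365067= 3^4*4507^1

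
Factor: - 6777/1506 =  - 9/2=- 2^( -1)*3^2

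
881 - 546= 335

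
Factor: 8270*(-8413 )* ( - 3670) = 255342121700 = 2^2*5^2*47^1*179^1*367^1*827^1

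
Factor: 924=2^2*3^1*7^1*11^1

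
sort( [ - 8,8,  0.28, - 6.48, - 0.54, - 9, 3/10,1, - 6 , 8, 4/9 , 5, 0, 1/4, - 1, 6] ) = [-9, - 8, - 6.48, - 6,-1, - 0.54,0,  1/4,0.28, 3/10 , 4/9, 1, 5, 6, 8, 8]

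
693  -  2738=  -2045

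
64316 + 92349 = 156665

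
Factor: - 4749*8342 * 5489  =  -217453091262 = -2^1*3^1*11^1 * 43^1* 97^1*499^1*1583^1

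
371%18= 11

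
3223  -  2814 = 409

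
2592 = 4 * 648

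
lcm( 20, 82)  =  820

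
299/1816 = 299/1816 =0.16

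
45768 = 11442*4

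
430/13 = 430/13 = 33.08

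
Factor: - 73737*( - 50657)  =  3735295209= 3^3*179^1*  283^1*2731^1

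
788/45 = 788/45 = 17.51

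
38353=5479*7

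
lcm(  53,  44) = 2332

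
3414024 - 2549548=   864476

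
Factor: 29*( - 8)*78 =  - 18096 = -2^4*3^1*13^1*29^1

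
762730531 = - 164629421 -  - 927359952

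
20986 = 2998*7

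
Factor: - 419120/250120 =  - 2^1*31^1*37^( - 1) = - 62/37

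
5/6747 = 5/6747=0.00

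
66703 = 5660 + 61043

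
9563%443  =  260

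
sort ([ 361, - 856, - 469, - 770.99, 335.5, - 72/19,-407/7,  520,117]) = [ - 856, - 770.99, - 469,  -  407/7 , - 72/19,117, 335.5, 361,  520] 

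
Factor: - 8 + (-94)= - 102= - 2^1*3^1*17^1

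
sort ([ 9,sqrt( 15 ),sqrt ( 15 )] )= [ sqrt( 15 ),sqrt(15 ),9 ]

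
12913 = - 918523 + 931436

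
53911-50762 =3149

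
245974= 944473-698499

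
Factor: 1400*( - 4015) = - 5621000= - 2^3*5^3*7^1*11^1*73^1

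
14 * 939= 13146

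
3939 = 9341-5402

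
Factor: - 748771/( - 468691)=19^1*39409^1 *468691^(-1 ) 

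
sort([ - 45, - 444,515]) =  [ - 444, - 45, 515] 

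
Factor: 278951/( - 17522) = -2^( - 1)*29^1*8761^(  -  1)*9619^1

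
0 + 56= 56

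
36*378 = 13608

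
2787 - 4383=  -1596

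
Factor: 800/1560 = 20/39 = 2^2*3^( - 1) *5^1*13^( - 1) 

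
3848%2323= 1525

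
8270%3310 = 1650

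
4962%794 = 198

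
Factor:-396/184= - 2^( - 1)*3^2 * 11^1*23^(-1)=- 99/46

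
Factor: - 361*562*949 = - 192535018 = - 2^1*13^1 *19^2*73^1*281^1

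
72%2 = 0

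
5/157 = 5/157 = 0.03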